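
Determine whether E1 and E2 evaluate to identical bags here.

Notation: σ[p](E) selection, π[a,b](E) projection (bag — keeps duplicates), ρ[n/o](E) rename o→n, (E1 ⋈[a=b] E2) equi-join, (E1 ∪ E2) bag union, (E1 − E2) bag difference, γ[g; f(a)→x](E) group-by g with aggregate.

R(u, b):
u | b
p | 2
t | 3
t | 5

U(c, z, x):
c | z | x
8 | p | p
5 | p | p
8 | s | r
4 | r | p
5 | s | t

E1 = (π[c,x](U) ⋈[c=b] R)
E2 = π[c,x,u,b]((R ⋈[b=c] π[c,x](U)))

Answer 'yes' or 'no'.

E1 stepwise |·|:
  U → 5
  π[c,x](U) → 5
  R → 3
  (π[c,x](U) ⋈[c=b] R) → 2
E2 stepwise |·|:
  R → 3
  U → 5
  π[c,x](U) → 5
  (R ⋈[b=c] π[c,x](U)) → 2
  π[c,x,u,b]((R ⋈[b=c] π[c,x](U))) → 2

E1 and E2 produce the same multiset:
c | x | u | b
5 | p | t | 5
5 | t | t | 5

yes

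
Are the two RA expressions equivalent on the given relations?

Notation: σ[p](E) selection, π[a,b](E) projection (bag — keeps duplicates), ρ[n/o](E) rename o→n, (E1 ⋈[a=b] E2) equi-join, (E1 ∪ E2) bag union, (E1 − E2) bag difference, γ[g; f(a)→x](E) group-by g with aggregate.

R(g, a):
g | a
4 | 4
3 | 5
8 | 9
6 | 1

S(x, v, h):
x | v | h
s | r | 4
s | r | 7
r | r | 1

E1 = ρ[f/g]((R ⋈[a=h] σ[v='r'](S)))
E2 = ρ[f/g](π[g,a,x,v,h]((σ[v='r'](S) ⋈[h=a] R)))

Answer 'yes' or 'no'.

E1 stepwise |·|:
  R → 4
  S → 3
  σ[v='r'](S) → 3
  (R ⋈[a=h] σ[v='r'](S)) → 2
  ρ[f/g]((R ⋈[a=h] σ[v='r'](S))) → 2
E2 stepwise |·|:
  S → 3
  σ[v='r'](S) → 3
  R → 4
  (σ[v='r'](S) ⋈[h=a] R) → 2
  π[g,a,x,v,h]((σ[v='r'](S) ⋈[h=a] R)) → 2
  ρ[f/g](π[g,a,x,v,h]((σ[v='r'](S) ⋈[h=a] R))) → 2

E1 and E2 produce the same multiset:
f | a | x | v | h
4 | 4 | s | r | 4
6 | 1 | r | r | 1

yes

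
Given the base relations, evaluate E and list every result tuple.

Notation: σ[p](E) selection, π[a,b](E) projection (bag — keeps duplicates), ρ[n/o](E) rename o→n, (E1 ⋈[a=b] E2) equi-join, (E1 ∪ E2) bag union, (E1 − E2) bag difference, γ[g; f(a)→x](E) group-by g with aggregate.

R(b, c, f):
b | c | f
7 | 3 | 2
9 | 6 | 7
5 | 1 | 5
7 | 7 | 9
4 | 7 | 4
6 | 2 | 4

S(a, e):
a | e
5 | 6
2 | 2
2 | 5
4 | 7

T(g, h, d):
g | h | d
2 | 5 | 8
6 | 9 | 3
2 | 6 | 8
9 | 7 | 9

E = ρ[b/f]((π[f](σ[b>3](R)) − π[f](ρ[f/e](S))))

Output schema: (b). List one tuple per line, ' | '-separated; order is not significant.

Subexpression sizes:
  R → 6
  σ[b>3](R) → 6
  π[f](σ[b>3](R)) → 6
  S → 4
  ρ[f/e](S) → 4
  π[f](ρ[f/e](S)) → 4
  (π[f](σ[b>3](R)) − π[f](ρ[f/e](S))) → 3
  ρ[b/f]((π[f](σ[b>3](R)) − π[f](ρ[f/e](S)))) → 3

== RESULT ==
b
4
4
9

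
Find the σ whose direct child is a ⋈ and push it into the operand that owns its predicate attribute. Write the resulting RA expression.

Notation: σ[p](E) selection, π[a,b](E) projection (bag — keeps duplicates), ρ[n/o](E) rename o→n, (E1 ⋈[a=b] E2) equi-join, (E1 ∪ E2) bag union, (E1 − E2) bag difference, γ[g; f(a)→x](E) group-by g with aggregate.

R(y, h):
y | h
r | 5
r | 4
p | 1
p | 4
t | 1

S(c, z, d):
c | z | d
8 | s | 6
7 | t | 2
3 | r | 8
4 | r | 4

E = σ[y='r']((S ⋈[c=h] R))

σ filters on y, owned by the right side.
E' = (S ⋈[c=h] σ[y='r'](R))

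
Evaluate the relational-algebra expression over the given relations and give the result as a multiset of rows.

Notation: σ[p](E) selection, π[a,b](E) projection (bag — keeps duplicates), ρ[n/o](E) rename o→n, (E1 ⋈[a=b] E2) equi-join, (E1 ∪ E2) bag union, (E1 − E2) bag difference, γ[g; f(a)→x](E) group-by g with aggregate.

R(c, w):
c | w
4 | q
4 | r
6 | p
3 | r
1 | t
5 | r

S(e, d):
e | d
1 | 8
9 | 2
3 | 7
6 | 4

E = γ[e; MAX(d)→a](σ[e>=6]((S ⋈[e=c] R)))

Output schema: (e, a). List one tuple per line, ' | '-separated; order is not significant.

Per-node cardinality:
  S → 4
  R → 6
  (S ⋈[e=c] R) → 3
  σ[e>=6]((S ⋈[e=c] R)) → 1
  γ[e; MAX(d)→a](σ[e>=6]((S ⋈[e=c] R))) → 1

== RESULT ==
e | a
6 | 4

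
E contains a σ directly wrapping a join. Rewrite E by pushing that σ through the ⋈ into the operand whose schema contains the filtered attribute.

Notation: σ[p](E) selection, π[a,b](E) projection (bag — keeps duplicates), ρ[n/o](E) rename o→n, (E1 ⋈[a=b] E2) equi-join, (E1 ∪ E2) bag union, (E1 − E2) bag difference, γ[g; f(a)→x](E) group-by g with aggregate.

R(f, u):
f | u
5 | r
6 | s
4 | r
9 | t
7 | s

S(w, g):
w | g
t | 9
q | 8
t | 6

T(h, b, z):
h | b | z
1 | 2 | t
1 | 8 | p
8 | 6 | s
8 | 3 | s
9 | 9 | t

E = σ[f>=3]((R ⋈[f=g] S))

σ filters on f, owned by the left side.
E' = (σ[f>=3](R) ⋈[f=g] S)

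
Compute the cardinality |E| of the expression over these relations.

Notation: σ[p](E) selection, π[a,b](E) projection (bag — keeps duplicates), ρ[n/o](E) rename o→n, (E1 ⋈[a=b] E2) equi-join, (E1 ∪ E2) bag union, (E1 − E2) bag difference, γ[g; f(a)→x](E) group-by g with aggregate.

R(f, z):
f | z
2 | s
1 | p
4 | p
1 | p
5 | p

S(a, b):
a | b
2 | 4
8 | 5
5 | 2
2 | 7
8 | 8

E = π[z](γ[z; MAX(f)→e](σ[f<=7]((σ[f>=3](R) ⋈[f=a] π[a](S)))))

Per-node cardinality:
  R → 5
  σ[f>=3](R) → 2
  S → 5
  π[a](S) → 5
  (σ[f>=3](R) ⋈[f=a] π[a](S)) → 1
  σ[f<=7]((σ[f>=3](R) ⋈[f=a] π[a](S))) → 1
  γ[z; MAX(f)→e](σ[f<=7]((σ[f>=3](R) ⋈[f=a] π[a](S)))) → 1
  π[z](γ[z; MAX(f)→e](σ[f<=7]((σ[f>=3](R) ⋈[f=a] π[a](S))))) → 1

|E| = 1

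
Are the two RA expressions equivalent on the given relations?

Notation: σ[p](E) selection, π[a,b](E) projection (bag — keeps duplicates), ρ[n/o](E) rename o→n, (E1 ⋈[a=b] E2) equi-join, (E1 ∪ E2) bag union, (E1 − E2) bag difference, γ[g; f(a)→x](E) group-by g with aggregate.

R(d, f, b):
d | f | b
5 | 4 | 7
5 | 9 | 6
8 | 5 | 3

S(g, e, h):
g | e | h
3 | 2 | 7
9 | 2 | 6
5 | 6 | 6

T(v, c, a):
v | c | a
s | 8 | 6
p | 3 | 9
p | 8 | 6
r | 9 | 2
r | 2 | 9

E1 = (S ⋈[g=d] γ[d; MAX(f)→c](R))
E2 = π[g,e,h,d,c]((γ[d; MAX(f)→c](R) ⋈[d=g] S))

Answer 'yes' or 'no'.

E1 per-node cardinality:
  S → 3
  R → 3
  γ[d; MAX(f)→c](R) → 2
  (S ⋈[g=d] γ[d; MAX(f)→c](R)) → 1
E2 per-node cardinality:
  R → 3
  γ[d; MAX(f)→c](R) → 2
  S → 3
  (γ[d; MAX(f)→c](R) ⋈[d=g] S) → 1
  π[g,e,h,d,c]((γ[d; MAX(f)→c](R) ⋈[d=g] S)) → 1

E1 and E2 produce the same multiset:
g | e | h | d | c
5 | 6 | 6 | 5 | 9

yes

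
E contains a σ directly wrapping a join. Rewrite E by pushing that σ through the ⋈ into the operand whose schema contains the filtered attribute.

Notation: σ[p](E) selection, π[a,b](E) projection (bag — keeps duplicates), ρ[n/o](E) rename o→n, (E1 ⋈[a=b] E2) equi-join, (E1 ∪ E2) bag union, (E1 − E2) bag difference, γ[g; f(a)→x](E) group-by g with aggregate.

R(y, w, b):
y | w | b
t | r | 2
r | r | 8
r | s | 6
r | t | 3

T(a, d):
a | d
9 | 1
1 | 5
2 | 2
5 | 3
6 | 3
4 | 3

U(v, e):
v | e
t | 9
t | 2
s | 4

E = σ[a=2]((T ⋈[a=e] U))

σ filters on a, owned by the left side.
E' = (σ[a=2](T) ⋈[a=e] U)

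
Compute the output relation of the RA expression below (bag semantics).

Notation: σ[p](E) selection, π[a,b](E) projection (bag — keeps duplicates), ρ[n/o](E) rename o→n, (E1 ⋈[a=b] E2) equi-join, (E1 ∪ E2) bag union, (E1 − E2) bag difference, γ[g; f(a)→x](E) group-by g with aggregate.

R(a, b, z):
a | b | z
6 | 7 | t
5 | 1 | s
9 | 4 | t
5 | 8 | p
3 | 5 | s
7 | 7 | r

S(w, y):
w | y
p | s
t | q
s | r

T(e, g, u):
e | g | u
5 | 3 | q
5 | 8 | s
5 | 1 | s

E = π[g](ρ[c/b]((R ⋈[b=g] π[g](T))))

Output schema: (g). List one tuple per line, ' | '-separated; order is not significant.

Subexpression sizes:
  R → 6
  T → 3
  π[g](T) → 3
  (R ⋈[b=g] π[g](T)) → 2
  ρ[c/b]((R ⋈[b=g] π[g](T))) → 2
  π[g](ρ[c/b]((R ⋈[b=g] π[g](T)))) → 2

== RESULT ==
g
1
8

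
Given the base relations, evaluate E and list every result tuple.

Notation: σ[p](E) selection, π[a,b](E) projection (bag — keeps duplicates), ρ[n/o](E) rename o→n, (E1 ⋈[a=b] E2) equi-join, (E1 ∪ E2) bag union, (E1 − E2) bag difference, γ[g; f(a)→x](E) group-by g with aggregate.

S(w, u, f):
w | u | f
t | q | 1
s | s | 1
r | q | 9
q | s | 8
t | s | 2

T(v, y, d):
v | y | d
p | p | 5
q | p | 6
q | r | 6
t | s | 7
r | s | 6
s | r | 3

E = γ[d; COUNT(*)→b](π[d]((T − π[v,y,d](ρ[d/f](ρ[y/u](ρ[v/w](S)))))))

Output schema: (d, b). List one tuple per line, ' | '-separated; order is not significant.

Row counts bottom-up:
  T → 6
  S → 5
  ρ[v/w](S) → 5
  ρ[y/u](ρ[v/w](S)) → 5
  ρ[d/f](ρ[y/u](ρ[v/w](S))) → 5
  π[v,y,d](ρ[d/f](ρ[y/u](ρ[v/w](S)))) → 5
  (T − π[v,y,d](ρ[d/f](ρ[y/u](ρ[v/w](S))))) → 6
  π[d]((T − π[v,y,d](ρ[d/f](ρ[y/u](ρ[v/w](S)))))) → 6
  γ[d; COUNT(*)→b](π[d]((T − π[v,y,d](ρ[d/f](ρ[y/u](ρ[v/w](S))))))) → 4

== RESULT ==
d | b
3 | 1
5 | 1
6 | 3
7 | 1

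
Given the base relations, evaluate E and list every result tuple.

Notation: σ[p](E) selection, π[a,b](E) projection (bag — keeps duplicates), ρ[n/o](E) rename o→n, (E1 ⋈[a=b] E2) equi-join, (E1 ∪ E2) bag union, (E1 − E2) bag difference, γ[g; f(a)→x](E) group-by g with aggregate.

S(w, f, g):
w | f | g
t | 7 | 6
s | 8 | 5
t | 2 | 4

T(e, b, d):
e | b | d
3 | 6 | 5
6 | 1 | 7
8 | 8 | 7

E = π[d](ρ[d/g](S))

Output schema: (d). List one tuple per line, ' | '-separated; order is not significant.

Subexpression sizes:
  S → 3
  ρ[d/g](S) → 3
  π[d](ρ[d/g](S)) → 3

== RESULT ==
d
4
5
6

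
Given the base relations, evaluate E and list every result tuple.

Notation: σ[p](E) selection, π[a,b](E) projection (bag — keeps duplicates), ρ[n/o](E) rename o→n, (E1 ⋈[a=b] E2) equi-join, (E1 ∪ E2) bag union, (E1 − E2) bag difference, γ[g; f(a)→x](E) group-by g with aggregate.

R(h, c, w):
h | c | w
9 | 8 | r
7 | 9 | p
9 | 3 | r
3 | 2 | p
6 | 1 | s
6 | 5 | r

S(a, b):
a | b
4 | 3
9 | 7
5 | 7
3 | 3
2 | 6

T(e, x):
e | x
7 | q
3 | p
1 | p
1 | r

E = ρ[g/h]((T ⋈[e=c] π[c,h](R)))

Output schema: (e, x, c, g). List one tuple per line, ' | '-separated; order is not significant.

Subexpression sizes:
  T → 4
  R → 6
  π[c,h](R) → 6
  (T ⋈[e=c] π[c,h](R)) → 3
  ρ[g/h]((T ⋈[e=c] π[c,h](R))) → 3

== RESULT ==
e | x | c | g
1 | p | 1 | 6
1 | r | 1 | 6
3 | p | 3 | 9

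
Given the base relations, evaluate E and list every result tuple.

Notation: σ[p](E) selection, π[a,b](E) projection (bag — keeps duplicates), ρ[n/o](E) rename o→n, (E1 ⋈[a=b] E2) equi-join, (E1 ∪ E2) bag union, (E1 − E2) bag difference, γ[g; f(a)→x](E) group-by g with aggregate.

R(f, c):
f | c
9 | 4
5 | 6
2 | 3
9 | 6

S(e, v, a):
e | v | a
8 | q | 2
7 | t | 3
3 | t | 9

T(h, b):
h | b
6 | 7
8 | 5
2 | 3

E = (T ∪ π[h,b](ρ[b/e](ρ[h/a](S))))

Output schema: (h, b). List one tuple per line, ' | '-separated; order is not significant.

Per-node cardinality:
  T → 3
  S → 3
  ρ[h/a](S) → 3
  ρ[b/e](ρ[h/a](S)) → 3
  π[h,b](ρ[b/e](ρ[h/a](S))) → 3
  (T ∪ π[h,b](ρ[b/e](ρ[h/a](S)))) → 6

== RESULT ==
h | b
2 | 3
2 | 8
3 | 7
6 | 7
8 | 5
9 | 3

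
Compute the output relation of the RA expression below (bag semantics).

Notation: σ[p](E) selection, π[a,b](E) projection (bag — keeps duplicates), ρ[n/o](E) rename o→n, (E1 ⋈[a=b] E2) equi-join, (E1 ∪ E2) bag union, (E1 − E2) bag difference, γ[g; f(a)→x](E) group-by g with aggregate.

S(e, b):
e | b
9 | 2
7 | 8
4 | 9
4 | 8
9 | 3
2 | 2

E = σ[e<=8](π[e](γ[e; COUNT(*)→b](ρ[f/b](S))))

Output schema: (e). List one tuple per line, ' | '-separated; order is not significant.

Stepwise |·|:
  S → 6
  ρ[f/b](S) → 6
  γ[e; COUNT(*)→b](ρ[f/b](S)) → 4
  π[e](γ[e; COUNT(*)→b](ρ[f/b](S))) → 4
  σ[e<=8](π[e](γ[e; COUNT(*)→b](ρ[f/b](S)))) → 3

== RESULT ==
e
2
4
7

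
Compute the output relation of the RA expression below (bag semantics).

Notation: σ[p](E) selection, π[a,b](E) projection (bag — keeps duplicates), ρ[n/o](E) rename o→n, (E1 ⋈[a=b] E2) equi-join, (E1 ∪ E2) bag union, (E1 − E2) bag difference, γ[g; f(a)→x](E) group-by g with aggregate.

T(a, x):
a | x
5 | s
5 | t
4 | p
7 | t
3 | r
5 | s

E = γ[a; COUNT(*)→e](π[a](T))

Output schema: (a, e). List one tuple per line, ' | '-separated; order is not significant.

Row counts bottom-up:
  T → 6
  π[a](T) → 6
  γ[a; COUNT(*)→e](π[a](T)) → 4

== RESULT ==
a | e
3 | 1
4 | 1
5 | 3
7 | 1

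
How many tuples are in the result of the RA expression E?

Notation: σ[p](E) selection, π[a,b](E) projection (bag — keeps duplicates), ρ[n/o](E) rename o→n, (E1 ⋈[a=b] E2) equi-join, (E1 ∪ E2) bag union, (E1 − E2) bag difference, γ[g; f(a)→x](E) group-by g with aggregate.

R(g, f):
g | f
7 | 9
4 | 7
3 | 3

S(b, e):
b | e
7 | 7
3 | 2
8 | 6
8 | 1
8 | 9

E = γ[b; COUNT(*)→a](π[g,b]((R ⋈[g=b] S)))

Subexpression sizes:
  R → 3
  S → 5
  (R ⋈[g=b] S) → 2
  π[g,b]((R ⋈[g=b] S)) → 2
  γ[b; COUNT(*)→a](π[g,b]((R ⋈[g=b] S))) → 2

|E| = 2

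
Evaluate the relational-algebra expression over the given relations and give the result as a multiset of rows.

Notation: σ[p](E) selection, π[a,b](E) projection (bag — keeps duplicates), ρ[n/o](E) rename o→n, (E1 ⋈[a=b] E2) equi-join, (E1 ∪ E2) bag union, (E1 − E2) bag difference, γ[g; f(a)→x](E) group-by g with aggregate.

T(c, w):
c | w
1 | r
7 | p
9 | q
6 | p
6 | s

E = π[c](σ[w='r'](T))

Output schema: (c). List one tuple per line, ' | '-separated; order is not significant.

Per-node cardinality:
  T → 5
  σ[w='r'](T) → 1
  π[c](σ[w='r'](T)) → 1

== RESULT ==
c
1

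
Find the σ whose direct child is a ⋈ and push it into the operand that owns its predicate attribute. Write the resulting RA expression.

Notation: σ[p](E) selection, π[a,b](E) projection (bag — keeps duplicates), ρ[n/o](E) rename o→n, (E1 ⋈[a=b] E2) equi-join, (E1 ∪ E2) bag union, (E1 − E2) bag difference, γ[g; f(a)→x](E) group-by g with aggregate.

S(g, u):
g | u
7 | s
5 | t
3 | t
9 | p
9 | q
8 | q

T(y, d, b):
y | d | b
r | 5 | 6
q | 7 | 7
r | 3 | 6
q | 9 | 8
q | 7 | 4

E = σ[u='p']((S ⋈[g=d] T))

σ filters on u, owned by the left side.
E' = (σ[u='p'](S) ⋈[g=d] T)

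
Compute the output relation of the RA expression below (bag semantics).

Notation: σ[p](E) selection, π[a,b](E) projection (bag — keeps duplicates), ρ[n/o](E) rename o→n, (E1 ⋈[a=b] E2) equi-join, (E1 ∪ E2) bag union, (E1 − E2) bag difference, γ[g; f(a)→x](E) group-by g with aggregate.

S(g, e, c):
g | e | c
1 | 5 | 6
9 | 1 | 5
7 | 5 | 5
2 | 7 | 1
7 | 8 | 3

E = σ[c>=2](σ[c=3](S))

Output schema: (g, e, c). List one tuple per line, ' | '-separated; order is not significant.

Row counts bottom-up:
  S → 5
  σ[c=3](S) → 1
  σ[c>=2](σ[c=3](S)) → 1

== RESULT ==
g | e | c
7 | 8 | 3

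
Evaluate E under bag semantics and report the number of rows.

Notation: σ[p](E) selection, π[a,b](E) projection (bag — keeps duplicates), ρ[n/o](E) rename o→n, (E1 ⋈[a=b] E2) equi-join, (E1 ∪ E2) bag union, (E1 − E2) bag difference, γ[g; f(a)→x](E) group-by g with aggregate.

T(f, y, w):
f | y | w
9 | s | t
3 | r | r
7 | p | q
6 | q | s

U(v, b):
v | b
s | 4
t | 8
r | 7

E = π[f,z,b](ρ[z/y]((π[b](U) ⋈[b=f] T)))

Stepwise |·|:
  U → 3
  π[b](U) → 3
  T → 4
  (π[b](U) ⋈[b=f] T) → 1
  ρ[z/y]((π[b](U) ⋈[b=f] T)) → 1
  π[f,z,b](ρ[z/y]((π[b](U) ⋈[b=f] T))) → 1

|E| = 1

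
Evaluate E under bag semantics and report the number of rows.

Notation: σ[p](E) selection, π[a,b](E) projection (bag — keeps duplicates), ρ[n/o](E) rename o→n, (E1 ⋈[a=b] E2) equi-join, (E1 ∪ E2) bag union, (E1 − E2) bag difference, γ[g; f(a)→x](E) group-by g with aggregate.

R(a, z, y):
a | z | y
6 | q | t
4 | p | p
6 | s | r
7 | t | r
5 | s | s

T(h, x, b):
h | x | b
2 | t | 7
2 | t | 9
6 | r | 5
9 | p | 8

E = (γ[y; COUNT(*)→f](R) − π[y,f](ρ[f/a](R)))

Subexpression sizes:
  R → 5
  γ[y; COUNT(*)→f](R) → 4
  R → 5
  ρ[f/a](R) → 5
  π[y,f](ρ[f/a](R)) → 5
  (γ[y; COUNT(*)→f](R) − π[y,f](ρ[f/a](R))) → 4

|E| = 4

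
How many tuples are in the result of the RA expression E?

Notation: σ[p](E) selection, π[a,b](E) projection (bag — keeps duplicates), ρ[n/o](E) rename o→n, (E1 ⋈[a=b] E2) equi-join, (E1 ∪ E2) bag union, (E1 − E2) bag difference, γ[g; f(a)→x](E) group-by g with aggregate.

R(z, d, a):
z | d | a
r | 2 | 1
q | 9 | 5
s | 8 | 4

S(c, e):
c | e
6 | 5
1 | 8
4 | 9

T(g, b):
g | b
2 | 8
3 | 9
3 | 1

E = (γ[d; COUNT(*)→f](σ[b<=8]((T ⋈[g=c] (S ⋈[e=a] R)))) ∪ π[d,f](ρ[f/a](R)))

Subexpression sizes:
  T → 3
  S → 3
  R → 3
  (S ⋈[e=a] R) → 1
  (T ⋈[g=c] (S ⋈[e=a] R)) → 0
  σ[b<=8]((T ⋈[g=c] (S ⋈[e=a] R))) → 0
  γ[d; COUNT(*)→f](σ[b<=8]((T ⋈[g=c] (S ⋈[e=a] R)))) → 0
  R → 3
  ρ[f/a](R) → 3
  π[d,f](ρ[f/a](R)) → 3
  (γ[d; COUNT(*)→f](σ[b<=8]((T ⋈[g=c] (S ⋈[e=a] R)))) ∪ π[d,f](ρ[f/a](R))) → 3

|E| = 3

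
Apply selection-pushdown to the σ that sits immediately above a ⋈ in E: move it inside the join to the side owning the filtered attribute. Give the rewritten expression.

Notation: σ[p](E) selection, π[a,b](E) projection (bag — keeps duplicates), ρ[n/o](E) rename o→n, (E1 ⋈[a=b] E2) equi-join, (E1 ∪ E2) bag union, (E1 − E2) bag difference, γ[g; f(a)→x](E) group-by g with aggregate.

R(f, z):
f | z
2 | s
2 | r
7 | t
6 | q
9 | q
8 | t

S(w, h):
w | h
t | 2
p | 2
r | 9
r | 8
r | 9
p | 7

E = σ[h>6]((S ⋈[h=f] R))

σ filters on h, owned by the left side.
E' = (σ[h>6](S) ⋈[h=f] R)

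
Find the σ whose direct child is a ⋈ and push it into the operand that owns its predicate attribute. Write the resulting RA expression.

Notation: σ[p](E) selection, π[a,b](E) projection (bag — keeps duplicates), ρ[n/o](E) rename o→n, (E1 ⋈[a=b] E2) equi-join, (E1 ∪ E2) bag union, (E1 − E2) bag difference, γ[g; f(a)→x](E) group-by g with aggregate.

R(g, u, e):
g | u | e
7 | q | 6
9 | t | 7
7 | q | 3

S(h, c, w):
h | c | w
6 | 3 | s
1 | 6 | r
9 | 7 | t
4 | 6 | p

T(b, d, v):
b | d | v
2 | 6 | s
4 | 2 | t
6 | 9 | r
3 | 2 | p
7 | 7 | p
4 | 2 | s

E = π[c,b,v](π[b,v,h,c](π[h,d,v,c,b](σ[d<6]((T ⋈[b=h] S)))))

σ filters on d, owned by the left side.
E' = π[c,b,v](π[b,v,h,c](π[h,d,v,c,b]((σ[d<6](T) ⋈[b=h] S))))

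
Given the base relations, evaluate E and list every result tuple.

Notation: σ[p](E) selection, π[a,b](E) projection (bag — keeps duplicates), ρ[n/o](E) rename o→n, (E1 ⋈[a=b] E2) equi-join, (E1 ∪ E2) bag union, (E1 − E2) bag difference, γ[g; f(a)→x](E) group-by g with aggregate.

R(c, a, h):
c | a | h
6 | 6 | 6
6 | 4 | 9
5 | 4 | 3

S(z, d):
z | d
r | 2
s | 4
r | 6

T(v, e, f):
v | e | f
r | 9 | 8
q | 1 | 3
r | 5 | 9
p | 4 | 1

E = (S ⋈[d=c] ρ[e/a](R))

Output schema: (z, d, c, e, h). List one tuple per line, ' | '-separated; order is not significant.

Row counts bottom-up:
  S → 3
  R → 3
  ρ[e/a](R) → 3
  (S ⋈[d=c] ρ[e/a](R)) → 2

== RESULT ==
z | d | c | e | h
r | 6 | 6 | 4 | 9
r | 6 | 6 | 6 | 6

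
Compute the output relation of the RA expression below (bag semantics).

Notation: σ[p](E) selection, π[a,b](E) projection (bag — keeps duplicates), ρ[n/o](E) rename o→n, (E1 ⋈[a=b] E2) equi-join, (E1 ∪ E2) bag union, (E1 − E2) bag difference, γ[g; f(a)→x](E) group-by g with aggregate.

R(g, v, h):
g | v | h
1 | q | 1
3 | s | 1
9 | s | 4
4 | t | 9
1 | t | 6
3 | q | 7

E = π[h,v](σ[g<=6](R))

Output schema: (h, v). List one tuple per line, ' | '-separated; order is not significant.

Row counts bottom-up:
  R → 6
  σ[g<=6](R) → 5
  π[h,v](σ[g<=6](R)) → 5

== RESULT ==
h | v
1 | q
1 | s
6 | t
7 | q
9 | t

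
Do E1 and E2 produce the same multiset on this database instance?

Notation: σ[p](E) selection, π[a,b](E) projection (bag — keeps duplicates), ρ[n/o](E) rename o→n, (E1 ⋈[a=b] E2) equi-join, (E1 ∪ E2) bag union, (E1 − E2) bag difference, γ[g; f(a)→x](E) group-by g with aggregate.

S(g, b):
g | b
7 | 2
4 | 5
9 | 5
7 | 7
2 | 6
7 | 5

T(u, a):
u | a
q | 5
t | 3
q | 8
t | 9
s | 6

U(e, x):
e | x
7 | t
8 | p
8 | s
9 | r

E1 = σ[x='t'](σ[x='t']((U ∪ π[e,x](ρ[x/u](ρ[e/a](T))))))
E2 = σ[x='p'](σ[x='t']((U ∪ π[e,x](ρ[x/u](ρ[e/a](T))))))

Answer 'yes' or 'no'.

E1 stepwise |·|:
  U → 4
  T → 5
  ρ[e/a](T) → 5
  ρ[x/u](ρ[e/a](T)) → 5
  π[e,x](ρ[x/u](ρ[e/a](T))) → 5
  (U ∪ π[e,x](ρ[x/u](ρ[e/a](T)))) → 9
  σ[x='t']((U ∪ π[e,x](ρ[x/u](ρ[e/a](T))))) → 3
  σ[x='t'](σ[x='t']((U ∪ π[e,x](ρ[x/u](ρ[e/a](T)))))) → 3
E2 stepwise |·|:
  U → 4
  T → 5
  ρ[e/a](T) → 5
  ρ[x/u](ρ[e/a](T)) → 5
  π[e,x](ρ[x/u](ρ[e/a](T))) → 5
  (U ∪ π[e,x](ρ[x/u](ρ[e/a](T)))) → 9
  σ[x='t']((U ∪ π[e,x](ρ[x/u](ρ[e/a](T))))) → 3
  σ[x='p'](σ[x='t']((U ∪ π[e,x](ρ[x/u](ρ[e/a](T)))))) → 0

E1 result:
e | x
3 | t
7 | t
9 | t
E2 result:
e | x
(0 rows)
Witness: (3, 't') appears 1× in E1 but 0× in E2.

no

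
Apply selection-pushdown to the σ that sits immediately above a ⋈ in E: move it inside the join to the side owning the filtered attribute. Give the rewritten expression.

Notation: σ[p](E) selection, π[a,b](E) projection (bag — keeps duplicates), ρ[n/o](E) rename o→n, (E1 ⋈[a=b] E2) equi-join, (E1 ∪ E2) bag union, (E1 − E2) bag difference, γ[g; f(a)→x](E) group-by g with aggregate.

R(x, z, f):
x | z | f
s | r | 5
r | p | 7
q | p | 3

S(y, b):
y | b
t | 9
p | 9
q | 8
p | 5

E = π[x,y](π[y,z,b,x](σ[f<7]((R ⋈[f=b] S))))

σ filters on f, owned by the left side.
E' = π[x,y](π[y,z,b,x]((σ[f<7](R) ⋈[f=b] S)))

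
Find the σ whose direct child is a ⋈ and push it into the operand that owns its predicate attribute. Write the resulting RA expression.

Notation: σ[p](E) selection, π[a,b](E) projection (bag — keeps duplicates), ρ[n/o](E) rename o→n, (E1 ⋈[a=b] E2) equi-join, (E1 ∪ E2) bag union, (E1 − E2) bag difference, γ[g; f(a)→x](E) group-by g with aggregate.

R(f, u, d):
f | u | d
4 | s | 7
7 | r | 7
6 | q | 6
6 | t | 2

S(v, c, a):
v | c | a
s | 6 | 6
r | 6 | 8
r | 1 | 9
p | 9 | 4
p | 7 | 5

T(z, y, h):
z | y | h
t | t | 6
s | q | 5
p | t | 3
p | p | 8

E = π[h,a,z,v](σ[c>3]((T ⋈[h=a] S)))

σ filters on c, owned by the right side.
E' = π[h,a,z,v]((T ⋈[h=a] σ[c>3](S)))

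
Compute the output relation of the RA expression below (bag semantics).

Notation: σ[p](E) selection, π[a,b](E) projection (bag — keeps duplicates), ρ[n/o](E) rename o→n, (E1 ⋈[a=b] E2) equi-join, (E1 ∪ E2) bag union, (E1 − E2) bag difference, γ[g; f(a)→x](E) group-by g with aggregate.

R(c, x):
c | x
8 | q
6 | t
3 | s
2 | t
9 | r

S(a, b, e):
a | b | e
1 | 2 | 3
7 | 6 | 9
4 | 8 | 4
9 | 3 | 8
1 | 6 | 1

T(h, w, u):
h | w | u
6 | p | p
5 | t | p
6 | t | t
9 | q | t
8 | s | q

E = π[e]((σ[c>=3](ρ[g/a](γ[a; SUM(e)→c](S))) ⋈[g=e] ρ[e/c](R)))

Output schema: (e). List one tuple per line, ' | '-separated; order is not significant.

Row counts bottom-up:
  S → 5
  γ[a; SUM(e)→c](S) → 4
  ρ[g/a](γ[a; SUM(e)→c](S)) → 4
  σ[c>=3](ρ[g/a](γ[a; SUM(e)→c](S))) → 4
  R → 5
  ρ[e/c](R) → 5
  (σ[c>=3](ρ[g/a](γ[a; SUM(e)→c](S))) ⋈[g=e] ρ[e/c](R)) → 1
  π[e]((σ[c>=3](ρ[g/a](γ[a; SUM(e)→c](S))) ⋈[g=e] ρ[e/c](R))) → 1

== RESULT ==
e
9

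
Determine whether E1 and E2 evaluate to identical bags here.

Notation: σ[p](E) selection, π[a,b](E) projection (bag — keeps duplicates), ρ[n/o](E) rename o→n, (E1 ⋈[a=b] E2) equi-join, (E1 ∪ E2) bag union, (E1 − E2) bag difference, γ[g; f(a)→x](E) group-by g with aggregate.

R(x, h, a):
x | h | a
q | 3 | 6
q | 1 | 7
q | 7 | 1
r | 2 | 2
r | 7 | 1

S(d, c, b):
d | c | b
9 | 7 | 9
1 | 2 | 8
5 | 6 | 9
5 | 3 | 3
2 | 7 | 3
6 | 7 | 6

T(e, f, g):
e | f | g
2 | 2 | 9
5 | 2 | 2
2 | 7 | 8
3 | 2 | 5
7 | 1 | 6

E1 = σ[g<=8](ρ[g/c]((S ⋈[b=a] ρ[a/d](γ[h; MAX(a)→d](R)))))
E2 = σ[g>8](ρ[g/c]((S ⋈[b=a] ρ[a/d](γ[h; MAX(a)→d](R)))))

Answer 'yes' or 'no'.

E1 stepwise |·|:
  S → 6
  R → 5
  γ[h; MAX(a)→d](R) → 4
  ρ[a/d](γ[h; MAX(a)→d](R)) → 4
  (S ⋈[b=a] ρ[a/d](γ[h; MAX(a)→d](R))) → 1
  ρ[g/c]((S ⋈[b=a] ρ[a/d](γ[h; MAX(a)→d](R)))) → 1
  σ[g<=8](ρ[g/c]((S ⋈[b=a] ρ[a/d](γ[h; MAX(a)→d](R))))) → 1
E2 stepwise |·|:
  S → 6
  R → 5
  γ[h; MAX(a)→d](R) → 4
  ρ[a/d](γ[h; MAX(a)→d](R)) → 4
  (S ⋈[b=a] ρ[a/d](γ[h; MAX(a)→d](R))) → 1
  ρ[g/c]((S ⋈[b=a] ρ[a/d](γ[h; MAX(a)→d](R)))) → 1
  σ[g>8](ρ[g/c]((S ⋈[b=a] ρ[a/d](γ[h; MAX(a)→d](R))))) → 0

E1 result:
d | g | b | h | a
6 | 7 | 6 | 3 | 6
E2 result:
d | g | b | h | a
(0 rows)
Witness: (6, 7, 6, 3, 6) appears 1× in E1 but 0× in E2.

no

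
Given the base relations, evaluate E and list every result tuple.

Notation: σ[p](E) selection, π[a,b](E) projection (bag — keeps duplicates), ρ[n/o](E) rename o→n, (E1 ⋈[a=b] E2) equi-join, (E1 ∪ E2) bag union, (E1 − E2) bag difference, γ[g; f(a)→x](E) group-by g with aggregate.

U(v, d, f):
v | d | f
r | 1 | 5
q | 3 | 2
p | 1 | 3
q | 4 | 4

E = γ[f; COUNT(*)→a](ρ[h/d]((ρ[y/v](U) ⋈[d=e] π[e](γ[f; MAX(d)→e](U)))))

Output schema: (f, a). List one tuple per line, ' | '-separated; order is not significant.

Stepwise |·|:
  U → 4
  ρ[y/v](U) → 4
  U → 4
  γ[f; MAX(d)→e](U) → 4
  π[e](γ[f; MAX(d)→e](U)) → 4
  (ρ[y/v](U) ⋈[d=e] π[e](γ[f; MAX(d)→e](U))) → 6
  ρ[h/d]((ρ[y/v](U) ⋈[d=e] π[e](γ[f; MAX(d)→e](U)))) → 6
  γ[f; COUNT(*)→a](ρ[h/d]((ρ[y/v](U) ⋈[d=e] π[e](γ[f; MAX(d)→e](U))))) → 4

== RESULT ==
f | a
2 | 1
3 | 2
4 | 1
5 | 2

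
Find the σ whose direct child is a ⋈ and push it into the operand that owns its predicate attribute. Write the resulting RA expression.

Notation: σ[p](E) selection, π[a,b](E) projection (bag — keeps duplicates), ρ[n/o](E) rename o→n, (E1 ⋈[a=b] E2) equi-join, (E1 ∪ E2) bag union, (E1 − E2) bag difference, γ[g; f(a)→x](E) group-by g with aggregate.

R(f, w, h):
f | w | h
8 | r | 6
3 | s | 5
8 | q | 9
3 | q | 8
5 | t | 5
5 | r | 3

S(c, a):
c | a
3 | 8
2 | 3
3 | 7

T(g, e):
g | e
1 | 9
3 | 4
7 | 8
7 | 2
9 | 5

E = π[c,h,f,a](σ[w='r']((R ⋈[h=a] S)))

σ filters on w, owned by the left side.
E' = π[c,h,f,a]((σ[w='r'](R) ⋈[h=a] S))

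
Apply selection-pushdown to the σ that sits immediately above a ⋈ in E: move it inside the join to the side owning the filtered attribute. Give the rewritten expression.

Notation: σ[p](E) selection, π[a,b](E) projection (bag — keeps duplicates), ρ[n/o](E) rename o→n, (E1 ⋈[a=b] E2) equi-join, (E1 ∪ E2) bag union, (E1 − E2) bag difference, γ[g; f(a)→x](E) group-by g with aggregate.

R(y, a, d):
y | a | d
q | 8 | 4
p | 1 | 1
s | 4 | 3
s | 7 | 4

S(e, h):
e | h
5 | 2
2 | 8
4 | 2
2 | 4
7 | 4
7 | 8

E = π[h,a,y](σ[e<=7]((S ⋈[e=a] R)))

σ filters on e, owned by the left side.
E' = π[h,a,y]((σ[e<=7](S) ⋈[e=a] R))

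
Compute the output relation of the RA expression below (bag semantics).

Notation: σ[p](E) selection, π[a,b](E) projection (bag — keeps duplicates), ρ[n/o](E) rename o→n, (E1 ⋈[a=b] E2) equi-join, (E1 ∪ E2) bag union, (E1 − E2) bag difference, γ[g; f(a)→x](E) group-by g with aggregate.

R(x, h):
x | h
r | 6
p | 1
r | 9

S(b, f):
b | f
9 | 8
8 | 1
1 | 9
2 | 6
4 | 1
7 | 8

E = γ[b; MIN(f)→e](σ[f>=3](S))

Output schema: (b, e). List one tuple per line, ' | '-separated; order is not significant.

Per-node cardinality:
  S → 6
  σ[f>=3](S) → 4
  γ[b; MIN(f)→e](σ[f>=3](S)) → 4

== RESULT ==
b | e
1 | 9
2 | 6
7 | 8
9 | 8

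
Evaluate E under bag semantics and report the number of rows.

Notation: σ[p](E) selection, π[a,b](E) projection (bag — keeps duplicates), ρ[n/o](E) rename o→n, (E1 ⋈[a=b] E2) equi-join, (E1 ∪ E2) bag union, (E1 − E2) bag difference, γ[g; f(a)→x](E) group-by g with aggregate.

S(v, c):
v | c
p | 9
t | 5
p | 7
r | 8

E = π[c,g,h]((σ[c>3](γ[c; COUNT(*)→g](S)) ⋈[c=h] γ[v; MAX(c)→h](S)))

Stepwise |·|:
  S → 4
  γ[c; COUNT(*)→g](S) → 4
  σ[c>3](γ[c; COUNT(*)→g](S)) → 4
  S → 4
  γ[v; MAX(c)→h](S) → 3
  (σ[c>3](γ[c; COUNT(*)→g](S)) ⋈[c=h] γ[v; MAX(c)→h](S)) → 3
  π[c,g,h]((σ[c>3](γ[c; COUNT(*)→g](S)) ⋈[c=h] γ[v; MAX(c)→h](S))) → 3

|E| = 3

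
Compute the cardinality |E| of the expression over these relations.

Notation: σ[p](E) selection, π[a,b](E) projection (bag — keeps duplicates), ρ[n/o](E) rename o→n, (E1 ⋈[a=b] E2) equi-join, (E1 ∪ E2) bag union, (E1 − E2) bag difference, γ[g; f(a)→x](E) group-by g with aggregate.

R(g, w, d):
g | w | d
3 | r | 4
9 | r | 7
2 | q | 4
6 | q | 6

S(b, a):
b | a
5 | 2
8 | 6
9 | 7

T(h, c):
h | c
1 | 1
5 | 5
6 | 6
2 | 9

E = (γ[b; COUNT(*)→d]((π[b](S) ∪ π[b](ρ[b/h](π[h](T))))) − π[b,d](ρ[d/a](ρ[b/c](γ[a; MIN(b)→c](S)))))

Row counts bottom-up:
  S → 3
  π[b](S) → 3
  T → 4
  π[h](T) → 4
  ρ[b/h](π[h](T)) → 4
  π[b](ρ[b/h](π[h](T))) → 4
  (π[b](S) ∪ π[b](ρ[b/h](π[h](T)))) → 7
  γ[b; COUNT(*)→d]((π[b](S) ∪ π[b](ρ[b/h](π[h](T))))) → 6
  S → 3
  γ[a; MIN(b)→c](S) → 3
  ρ[b/c](γ[a; MIN(b)→c](S)) → 3
  ρ[d/a](ρ[b/c](γ[a; MIN(b)→c](S))) → 3
  π[b,d](ρ[d/a](ρ[b/c](γ[a; MIN(b)→c](S)))) → 3
  (γ[b; COUNT(*)→d]((π[b](S) ∪ π[b](ρ[b/h](π[h](T))))) − π[b,d](ρ[d/a](ρ[b/c](γ[a; MIN(b)→c](S))))) → 5

|E| = 5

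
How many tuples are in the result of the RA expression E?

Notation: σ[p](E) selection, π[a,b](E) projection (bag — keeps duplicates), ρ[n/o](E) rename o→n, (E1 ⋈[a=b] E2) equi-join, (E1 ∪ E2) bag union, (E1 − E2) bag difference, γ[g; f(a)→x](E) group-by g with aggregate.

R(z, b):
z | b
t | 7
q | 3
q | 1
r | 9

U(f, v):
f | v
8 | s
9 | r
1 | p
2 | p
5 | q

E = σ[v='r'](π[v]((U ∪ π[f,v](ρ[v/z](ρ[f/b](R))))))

Stepwise |·|:
  U → 5
  R → 4
  ρ[f/b](R) → 4
  ρ[v/z](ρ[f/b](R)) → 4
  π[f,v](ρ[v/z](ρ[f/b](R))) → 4
  (U ∪ π[f,v](ρ[v/z](ρ[f/b](R)))) → 9
  π[v]((U ∪ π[f,v](ρ[v/z](ρ[f/b](R))))) → 9
  σ[v='r'](π[v]((U ∪ π[f,v](ρ[v/z](ρ[f/b](R)))))) → 2

|E| = 2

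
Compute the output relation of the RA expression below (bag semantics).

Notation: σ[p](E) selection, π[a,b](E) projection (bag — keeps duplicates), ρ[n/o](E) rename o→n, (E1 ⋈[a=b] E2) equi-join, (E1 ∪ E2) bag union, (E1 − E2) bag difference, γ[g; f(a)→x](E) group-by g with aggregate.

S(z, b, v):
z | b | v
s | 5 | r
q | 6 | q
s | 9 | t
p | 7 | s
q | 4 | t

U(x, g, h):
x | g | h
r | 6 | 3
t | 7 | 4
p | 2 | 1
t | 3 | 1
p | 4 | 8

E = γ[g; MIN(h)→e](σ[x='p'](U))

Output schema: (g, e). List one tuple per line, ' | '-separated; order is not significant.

Row counts bottom-up:
  U → 5
  σ[x='p'](U) → 2
  γ[g; MIN(h)→e](σ[x='p'](U)) → 2

== RESULT ==
g | e
2 | 1
4 | 8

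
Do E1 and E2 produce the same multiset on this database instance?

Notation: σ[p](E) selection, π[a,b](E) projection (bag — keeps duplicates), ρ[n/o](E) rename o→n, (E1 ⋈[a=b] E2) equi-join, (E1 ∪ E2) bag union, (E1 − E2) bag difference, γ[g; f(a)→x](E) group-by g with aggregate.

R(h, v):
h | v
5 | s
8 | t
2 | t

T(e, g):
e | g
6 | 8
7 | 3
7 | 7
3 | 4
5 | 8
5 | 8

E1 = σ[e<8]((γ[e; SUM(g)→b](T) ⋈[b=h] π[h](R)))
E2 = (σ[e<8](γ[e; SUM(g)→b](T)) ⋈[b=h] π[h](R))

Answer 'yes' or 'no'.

E1 subexpression sizes:
  T → 6
  γ[e; SUM(g)→b](T) → 4
  R → 3
  π[h](R) → 3
  (γ[e; SUM(g)→b](T) ⋈[b=h] π[h](R)) → 1
  σ[e<8]((γ[e; SUM(g)→b](T) ⋈[b=h] π[h](R))) → 1
E2 subexpression sizes:
  T → 6
  γ[e; SUM(g)→b](T) → 4
  σ[e<8](γ[e; SUM(g)→b](T)) → 4
  R → 3
  π[h](R) → 3
  (σ[e<8](γ[e; SUM(g)→b](T)) ⋈[b=h] π[h](R)) → 1

E1 and E2 produce the same multiset:
e | b | h
6 | 8 | 8

yes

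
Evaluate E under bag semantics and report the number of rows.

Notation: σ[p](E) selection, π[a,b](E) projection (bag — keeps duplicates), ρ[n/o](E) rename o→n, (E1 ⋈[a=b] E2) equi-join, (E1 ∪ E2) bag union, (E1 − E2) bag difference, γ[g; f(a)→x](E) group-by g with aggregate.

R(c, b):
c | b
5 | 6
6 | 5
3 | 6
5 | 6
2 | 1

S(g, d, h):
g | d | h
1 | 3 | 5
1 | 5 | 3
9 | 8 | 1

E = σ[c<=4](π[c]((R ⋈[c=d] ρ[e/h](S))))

Per-node cardinality:
  R → 5
  S → 3
  ρ[e/h](S) → 3
  (R ⋈[c=d] ρ[e/h](S)) → 3
  π[c]((R ⋈[c=d] ρ[e/h](S))) → 3
  σ[c<=4](π[c]((R ⋈[c=d] ρ[e/h](S)))) → 1

|E| = 1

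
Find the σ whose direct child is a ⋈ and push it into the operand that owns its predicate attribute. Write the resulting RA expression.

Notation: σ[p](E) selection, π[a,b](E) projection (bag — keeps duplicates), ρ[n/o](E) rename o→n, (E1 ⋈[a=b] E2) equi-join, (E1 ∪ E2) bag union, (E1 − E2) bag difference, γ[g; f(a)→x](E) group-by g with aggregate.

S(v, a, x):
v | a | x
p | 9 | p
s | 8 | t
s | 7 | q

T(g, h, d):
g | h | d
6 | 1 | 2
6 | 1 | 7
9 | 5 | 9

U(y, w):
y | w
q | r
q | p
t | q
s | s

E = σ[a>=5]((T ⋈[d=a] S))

σ filters on a, owned by the right side.
E' = (T ⋈[d=a] σ[a>=5](S))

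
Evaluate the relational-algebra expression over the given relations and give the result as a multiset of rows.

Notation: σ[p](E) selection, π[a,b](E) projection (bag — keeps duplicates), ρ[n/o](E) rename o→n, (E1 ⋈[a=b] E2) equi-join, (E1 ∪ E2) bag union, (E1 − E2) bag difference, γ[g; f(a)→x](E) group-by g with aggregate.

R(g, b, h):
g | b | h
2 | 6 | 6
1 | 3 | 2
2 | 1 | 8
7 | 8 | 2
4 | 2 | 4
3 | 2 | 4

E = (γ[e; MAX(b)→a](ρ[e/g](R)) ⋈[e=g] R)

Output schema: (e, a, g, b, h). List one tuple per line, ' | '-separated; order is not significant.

Stepwise |·|:
  R → 6
  ρ[e/g](R) → 6
  γ[e; MAX(b)→a](ρ[e/g](R)) → 5
  R → 6
  (γ[e; MAX(b)→a](ρ[e/g](R)) ⋈[e=g] R) → 6

== RESULT ==
e | a | g | b | h
1 | 3 | 1 | 3 | 2
2 | 6 | 2 | 1 | 8
2 | 6 | 2 | 6 | 6
3 | 2 | 3 | 2 | 4
4 | 2 | 4 | 2 | 4
7 | 8 | 7 | 8 | 2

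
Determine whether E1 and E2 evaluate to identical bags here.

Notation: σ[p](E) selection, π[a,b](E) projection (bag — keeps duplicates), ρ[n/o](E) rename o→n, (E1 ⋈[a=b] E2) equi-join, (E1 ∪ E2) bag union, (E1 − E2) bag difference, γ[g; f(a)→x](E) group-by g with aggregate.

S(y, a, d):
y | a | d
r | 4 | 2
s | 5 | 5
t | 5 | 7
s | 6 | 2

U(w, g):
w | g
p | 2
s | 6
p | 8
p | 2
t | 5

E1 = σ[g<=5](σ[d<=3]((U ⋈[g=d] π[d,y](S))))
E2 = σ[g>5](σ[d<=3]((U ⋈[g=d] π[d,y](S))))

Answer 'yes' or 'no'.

E1 stepwise |·|:
  U → 5
  S → 4
  π[d,y](S) → 4
  (U ⋈[g=d] π[d,y](S)) → 5
  σ[d<=3]((U ⋈[g=d] π[d,y](S))) → 4
  σ[g<=5](σ[d<=3]((U ⋈[g=d] π[d,y](S)))) → 4
E2 stepwise |·|:
  U → 5
  S → 4
  π[d,y](S) → 4
  (U ⋈[g=d] π[d,y](S)) → 5
  σ[d<=3]((U ⋈[g=d] π[d,y](S))) → 4
  σ[g>5](σ[d<=3]((U ⋈[g=d] π[d,y](S)))) → 0

E1 result:
w | g | d | y
p | 2 | 2 | r
p | 2 | 2 | r
p | 2 | 2 | s
p | 2 | 2 | s
E2 result:
w | g | d | y
(0 rows)
Witness: ('p', 2, 2, 's') appears 2× in E1 but 0× in E2.

no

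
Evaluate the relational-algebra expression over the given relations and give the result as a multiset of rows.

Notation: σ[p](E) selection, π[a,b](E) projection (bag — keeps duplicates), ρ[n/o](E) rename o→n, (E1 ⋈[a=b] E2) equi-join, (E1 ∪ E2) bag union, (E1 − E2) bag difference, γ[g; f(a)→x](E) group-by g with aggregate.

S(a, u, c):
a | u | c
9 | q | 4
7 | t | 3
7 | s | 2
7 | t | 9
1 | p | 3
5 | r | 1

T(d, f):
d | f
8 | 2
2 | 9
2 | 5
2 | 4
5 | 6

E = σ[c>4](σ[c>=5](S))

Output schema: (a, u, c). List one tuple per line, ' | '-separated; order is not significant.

Per-node cardinality:
  S → 6
  σ[c>=5](S) → 1
  σ[c>4](σ[c>=5](S)) → 1

== RESULT ==
a | u | c
7 | t | 9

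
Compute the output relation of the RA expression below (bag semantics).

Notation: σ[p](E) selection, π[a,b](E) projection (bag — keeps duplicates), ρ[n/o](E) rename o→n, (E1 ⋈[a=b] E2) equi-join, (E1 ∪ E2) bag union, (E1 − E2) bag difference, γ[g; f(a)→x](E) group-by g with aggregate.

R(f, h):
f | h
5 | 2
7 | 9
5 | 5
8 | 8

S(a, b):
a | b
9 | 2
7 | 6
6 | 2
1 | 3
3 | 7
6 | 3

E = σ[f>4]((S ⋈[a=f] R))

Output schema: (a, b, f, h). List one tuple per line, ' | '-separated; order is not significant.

Row counts bottom-up:
  S → 6
  R → 4
  (S ⋈[a=f] R) → 1
  σ[f>4]((S ⋈[a=f] R)) → 1

== RESULT ==
a | b | f | h
7 | 6 | 7 | 9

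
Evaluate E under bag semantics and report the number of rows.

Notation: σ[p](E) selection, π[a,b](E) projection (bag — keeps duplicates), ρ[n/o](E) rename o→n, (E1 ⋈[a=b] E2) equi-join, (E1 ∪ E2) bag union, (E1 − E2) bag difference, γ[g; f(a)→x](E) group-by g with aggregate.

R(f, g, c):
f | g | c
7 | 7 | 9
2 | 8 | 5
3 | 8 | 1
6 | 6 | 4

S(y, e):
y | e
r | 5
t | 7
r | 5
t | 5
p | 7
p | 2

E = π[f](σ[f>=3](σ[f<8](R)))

Stepwise |·|:
  R → 4
  σ[f<8](R) → 4
  σ[f>=3](σ[f<8](R)) → 3
  π[f](σ[f>=3](σ[f<8](R))) → 3

|E| = 3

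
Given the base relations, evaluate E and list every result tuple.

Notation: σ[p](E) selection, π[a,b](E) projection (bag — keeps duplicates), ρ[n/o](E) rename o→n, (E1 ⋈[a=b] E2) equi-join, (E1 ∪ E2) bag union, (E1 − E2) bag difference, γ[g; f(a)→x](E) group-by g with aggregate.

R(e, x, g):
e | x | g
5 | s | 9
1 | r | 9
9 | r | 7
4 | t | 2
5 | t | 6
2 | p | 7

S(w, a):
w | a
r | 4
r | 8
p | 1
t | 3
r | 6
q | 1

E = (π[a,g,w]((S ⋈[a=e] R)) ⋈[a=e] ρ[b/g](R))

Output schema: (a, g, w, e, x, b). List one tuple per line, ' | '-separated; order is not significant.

Subexpression sizes:
  S → 6
  R → 6
  (S ⋈[a=e] R) → 3
  π[a,g,w]((S ⋈[a=e] R)) → 3
  R → 6
  ρ[b/g](R) → 6
  (π[a,g,w]((S ⋈[a=e] R)) ⋈[a=e] ρ[b/g](R)) → 3

== RESULT ==
a | g | w | e | x | b
1 | 9 | p | 1 | r | 9
1 | 9 | q | 1 | r | 9
4 | 2 | r | 4 | t | 2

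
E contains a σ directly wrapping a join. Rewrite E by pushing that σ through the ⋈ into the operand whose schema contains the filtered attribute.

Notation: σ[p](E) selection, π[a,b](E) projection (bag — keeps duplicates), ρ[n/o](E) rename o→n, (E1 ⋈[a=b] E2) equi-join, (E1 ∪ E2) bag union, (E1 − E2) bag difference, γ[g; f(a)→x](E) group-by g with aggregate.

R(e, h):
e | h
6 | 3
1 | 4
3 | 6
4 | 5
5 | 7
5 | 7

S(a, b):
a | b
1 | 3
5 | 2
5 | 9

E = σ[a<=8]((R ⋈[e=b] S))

σ filters on a, owned by the right side.
E' = (R ⋈[e=b] σ[a<=8](S))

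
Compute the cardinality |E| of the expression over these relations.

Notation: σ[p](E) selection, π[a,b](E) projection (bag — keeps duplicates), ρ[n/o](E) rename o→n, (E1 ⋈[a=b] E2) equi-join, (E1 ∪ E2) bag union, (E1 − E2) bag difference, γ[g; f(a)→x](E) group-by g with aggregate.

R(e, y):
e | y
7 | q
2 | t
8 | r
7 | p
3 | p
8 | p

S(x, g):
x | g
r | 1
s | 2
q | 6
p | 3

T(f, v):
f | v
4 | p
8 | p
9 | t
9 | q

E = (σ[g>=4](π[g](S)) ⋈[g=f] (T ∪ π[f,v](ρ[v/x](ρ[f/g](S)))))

Subexpression sizes:
  S → 4
  π[g](S) → 4
  σ[g>=4](π[g](S)) → 1
  T → 4
  S → 4
  ρ[f/g](S) → 4
  ρ[v/x](ρ[f/g](S)) → 4
  π[f,v](ρ[v/x](ρ[f/g](S))) → 4
  (T ∪ π[f,v](ρ[v/x](ρ[f/g](S)))) → 8
  (σ[g>=4](π[g](S)) ⋈[g=f] (T ∪ π[f,v](ρ[v/x](ρ[f/g](S))))) → 1

|E| = 1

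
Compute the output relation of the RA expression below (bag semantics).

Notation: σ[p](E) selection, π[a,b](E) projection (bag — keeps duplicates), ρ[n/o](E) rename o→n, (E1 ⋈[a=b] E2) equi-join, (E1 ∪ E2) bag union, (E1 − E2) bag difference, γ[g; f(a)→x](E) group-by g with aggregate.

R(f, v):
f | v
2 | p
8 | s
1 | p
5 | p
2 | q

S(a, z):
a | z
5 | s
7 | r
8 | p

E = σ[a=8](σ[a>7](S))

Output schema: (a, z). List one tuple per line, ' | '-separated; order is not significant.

Subexpression sizes:
  S → 3
  σ[a>7](S) → 1
  σ[a=8](σ[a>7](S)) → 1

== RESULT ==
a | z
8 | p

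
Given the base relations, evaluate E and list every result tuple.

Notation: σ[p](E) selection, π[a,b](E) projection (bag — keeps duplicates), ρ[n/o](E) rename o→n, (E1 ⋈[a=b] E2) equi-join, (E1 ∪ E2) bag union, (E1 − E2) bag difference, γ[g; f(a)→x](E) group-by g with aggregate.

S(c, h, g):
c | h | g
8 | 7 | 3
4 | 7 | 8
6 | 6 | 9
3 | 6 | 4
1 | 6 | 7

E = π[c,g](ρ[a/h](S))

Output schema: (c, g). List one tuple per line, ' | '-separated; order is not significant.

Subexpression sizes:
  S → 5
  ρ[a/h](S) → 5
  π[c,g](ρ[a/h](S)) → 5

== RESULT ==
c | g
1 | 7
3 | 4
4 | 8
6 | 9
8 | 3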